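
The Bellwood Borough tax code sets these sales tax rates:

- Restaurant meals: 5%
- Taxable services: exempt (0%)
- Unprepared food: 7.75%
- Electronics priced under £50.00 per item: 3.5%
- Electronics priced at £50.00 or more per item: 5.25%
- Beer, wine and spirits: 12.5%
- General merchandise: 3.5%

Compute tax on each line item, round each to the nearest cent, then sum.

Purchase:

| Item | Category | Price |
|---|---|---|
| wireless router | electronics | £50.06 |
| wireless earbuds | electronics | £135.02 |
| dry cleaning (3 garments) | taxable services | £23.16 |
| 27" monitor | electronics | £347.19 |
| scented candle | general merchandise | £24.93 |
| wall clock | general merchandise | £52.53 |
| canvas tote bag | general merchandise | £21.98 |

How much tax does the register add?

Wireless router £50.06: electronics, £50.00 or more → 5.25% → £2.63
Wireless earbuds £135.02: electronics, £50.00 or more → 5.25% → £7.09
Dry cleaning (3 garments) £23.16: taxable services → 0% → £0.00
27" monitor £347.19: electronics, £50.00 or more → 5.25% → £18.23
Scented candle £24.93: general merchandise → 3.5% → £0.87
Wall clock £52.53: general merchandise → 3.5% → £1.84
Canvas tote bag £21.98: general merchandise → 3.5% → £0.77
Total tax = £2.63 + £7.09 + £18.23 + £0.87 + £1.84 + £0.77 = £31.43

£31.43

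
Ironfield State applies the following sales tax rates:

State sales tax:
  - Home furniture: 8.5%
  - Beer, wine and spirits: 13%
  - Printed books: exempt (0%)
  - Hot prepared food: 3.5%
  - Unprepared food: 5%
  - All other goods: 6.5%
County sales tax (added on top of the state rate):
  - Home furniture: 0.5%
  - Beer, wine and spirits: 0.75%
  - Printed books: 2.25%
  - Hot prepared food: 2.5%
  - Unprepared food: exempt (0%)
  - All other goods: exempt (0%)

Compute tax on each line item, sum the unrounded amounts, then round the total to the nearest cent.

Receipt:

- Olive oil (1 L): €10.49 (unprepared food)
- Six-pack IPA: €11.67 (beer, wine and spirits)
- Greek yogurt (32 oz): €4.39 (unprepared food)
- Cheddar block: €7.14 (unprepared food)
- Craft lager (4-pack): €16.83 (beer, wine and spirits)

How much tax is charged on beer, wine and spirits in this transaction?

Six-pack IPA €11.67: beer, wine and spirits → 13% + 0.75% county = 13.75% → €1.604625
Craft lager (4-pack) €16.83: beer, wine and spirits → 13% + 0.75% county = 13.75% → €2.314125
Tax on beer, wine and spirits: unrounded sum = €3.91875 → €3.92

€3.92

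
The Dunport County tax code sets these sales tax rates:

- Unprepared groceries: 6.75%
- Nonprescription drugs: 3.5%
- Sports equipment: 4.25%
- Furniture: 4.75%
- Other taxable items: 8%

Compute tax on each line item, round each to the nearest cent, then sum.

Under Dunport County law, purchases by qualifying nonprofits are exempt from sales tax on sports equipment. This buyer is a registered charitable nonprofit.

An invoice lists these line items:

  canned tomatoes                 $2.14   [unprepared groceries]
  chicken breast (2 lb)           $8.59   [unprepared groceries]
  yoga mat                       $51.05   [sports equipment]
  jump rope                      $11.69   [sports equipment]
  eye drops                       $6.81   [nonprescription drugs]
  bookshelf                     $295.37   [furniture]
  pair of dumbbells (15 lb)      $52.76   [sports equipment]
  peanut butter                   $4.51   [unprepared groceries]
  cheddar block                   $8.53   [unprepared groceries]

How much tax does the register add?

$15.87

Canned tomatoes $2.14: unprepared groceries → 6.75% → $0.14
Chicken breast (2 lb) $8.59: unprepared groceries → 6.75% → $0.58
Yoga mat $51.05: sports equipment, buyer-exempt → 0% → $0.00
Jump rope $11.69: sports equipment, buyer-exempt → 0% → $0.00
Eye drops $6.81: nonprescription drugs → 3.5% → $0.24
Bookshelf $295.37: furniture → 4.75% → $14.03
Pair of dumbbells (15 lb) $52.76: sports equipment, buyer-exempt → 0% → $0.00
Peanut butter $4.51: unprepared groceries → 6.75% → $0.30
Cheddar block $8.53: unprepared groceries → 6.75% → $0.58
Total tax = $0.14 + $0.58 + $0.24 + $14.03 + $0.30 + $0.58 = $15.87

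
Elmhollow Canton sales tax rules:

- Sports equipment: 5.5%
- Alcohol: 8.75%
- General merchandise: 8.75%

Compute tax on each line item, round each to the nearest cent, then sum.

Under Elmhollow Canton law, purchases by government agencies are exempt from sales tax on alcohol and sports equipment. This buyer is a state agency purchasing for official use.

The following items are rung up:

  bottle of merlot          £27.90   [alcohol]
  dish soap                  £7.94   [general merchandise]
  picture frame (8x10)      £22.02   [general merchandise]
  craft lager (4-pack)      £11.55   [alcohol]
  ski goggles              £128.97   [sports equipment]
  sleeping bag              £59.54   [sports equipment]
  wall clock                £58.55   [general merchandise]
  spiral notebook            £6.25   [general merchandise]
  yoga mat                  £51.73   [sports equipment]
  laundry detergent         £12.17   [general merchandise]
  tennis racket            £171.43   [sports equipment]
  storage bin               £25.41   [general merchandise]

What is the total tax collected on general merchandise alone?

Dish soap £7.94: general merchandise → 8.75% → £0.69
Picture frame (8x10) £22.02: general merchandise → 8.75% → £1.93
Wall clock £58.55: general merchandise → 8.75% → £5.12
Spiral notebook £6.25: general merchandise → 8.75% → £0.55
Laundry detergent £12.17: general merchandise → 8.75% → £1.06
Storage bin £25.41: general merchandise → 8.75% → £2.22
Tax on general merchandise = £0.69 + £1.93 + £5.12 + £0.55 + £1.06 + £2.22 = £11.57

£11.57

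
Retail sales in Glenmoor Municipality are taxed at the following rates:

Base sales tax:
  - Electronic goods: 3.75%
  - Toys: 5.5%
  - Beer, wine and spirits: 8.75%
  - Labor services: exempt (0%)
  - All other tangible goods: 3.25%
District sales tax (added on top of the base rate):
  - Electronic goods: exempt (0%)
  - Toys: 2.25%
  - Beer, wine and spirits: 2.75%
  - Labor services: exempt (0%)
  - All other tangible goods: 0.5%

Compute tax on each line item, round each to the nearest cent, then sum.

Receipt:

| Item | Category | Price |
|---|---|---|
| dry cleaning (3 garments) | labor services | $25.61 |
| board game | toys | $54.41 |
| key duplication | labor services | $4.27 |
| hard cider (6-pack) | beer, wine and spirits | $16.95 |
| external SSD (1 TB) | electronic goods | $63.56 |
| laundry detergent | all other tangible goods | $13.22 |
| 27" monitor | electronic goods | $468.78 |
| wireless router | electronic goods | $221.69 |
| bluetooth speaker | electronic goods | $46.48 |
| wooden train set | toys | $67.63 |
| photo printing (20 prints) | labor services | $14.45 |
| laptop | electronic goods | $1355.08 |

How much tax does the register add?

$92.74

Dry cleaning (3 garments) $25.61: labor services → 0% + 0% district = 0% → $0.00
Board game $54.41: toys → 5.5% + 2.25% district = 7.75% → $4.22
Key duplication $4.27: labor services → 0% + 0% district = 0% → $0.00
Hard cider (6-pack) $16.95: beer, wine and spirits → 8.75% + 2.75% district = 11.5% → $1.95
External SSD (1 TB) $63.56: electronic goods → 3.75% + 0% district = 3.75% → $2.38
Laundry detergent $13.22: all other tangible goods → 3.25% + 0.5% district = 3.75% → $0.50
27" monitor $468.78: electronic goods → 3.75% + 0% district = 3.75% → $17.58
Wireless router $221.69: electronic goods → 3.75% + 0% district = 3.75% → $8.31
Bluetooth speaker $46.48: electronic goods → 3.75% + 0% district = 3.75% → $1.74
Wooden train set $67.63: toys → 5.5% + 2.25% district = 7.75% → $5.24
Photo printing (20 prints) $14.45: labor services → 0% + 0% district = 0% → $0.00
Laptop $1355.08: electronic goods → 3.75% + 0% district = 3.75% → $50.82
Total tax = $4.22 + $1.95 + $2.38 + $0.50 + $17.58 + $8.31 + $1.74 + $5.24 + $50.82 = $92.74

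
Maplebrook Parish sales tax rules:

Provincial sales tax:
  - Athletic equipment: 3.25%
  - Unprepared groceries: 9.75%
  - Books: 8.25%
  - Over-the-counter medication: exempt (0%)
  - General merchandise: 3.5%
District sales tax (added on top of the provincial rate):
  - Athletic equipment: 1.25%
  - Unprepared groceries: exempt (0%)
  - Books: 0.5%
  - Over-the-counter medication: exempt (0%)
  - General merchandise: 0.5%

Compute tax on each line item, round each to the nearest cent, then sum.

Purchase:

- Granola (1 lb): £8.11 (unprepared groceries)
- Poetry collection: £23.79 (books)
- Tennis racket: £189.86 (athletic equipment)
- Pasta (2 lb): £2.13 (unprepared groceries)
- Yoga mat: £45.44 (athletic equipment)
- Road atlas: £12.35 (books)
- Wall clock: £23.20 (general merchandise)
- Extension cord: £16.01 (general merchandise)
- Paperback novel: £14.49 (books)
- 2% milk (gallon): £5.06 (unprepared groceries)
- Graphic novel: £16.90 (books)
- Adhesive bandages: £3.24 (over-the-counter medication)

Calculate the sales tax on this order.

Granola (1 lb) £8.11: unprepared groceries → 9.75% + 0% district = 9.75% → £0.79
Poetry collection £23.79: books → 8.25% + 0.5% district = 8.75% → £2.08
Tennis racket £189.86: athletic equipment → 3.25% + 1.25% district = 4.5% → £8.54
Pasta (2 lb) £2.13: unprepared groceries → 9.75% + 0% district = 9.75% → £0.21
Yoga mat £45.44: athletic equipment → 3.25% + 1.25% district = 4.5% → £2.04
Road atlas £12.35: books → 8.25% + 0.5% district = 8.75% → £1.08
Wall clock £23.20: general merchandise → 3.5% + 0.5% district = 4% → £0.93
Extension cord £16.01: general merchandise → 3.5% + 0.5% district = 4% → £0.64
Paperback novel £14.49: books → 8.25% + 0.5% district = 8.75% → £1.27
2% milk (gallon) £5.06: unprepared groceries → 9.75% + 0% district = 9.75% → £0.49
Graphic novel £16.90: books → 8.25% + 0.5% district = 8.75% → £1.48
Adhesive bandages £3.24: over-the-counter medication → 0% + 0% district = 0% → £0.00
Total tax = £0.79 + £2.08 + £8.54 + £0.21 + £2.04 + £1.08 + £0.93 + £0.64 + £1.27 + £0.49 + £1.48 = £19.55

£19.55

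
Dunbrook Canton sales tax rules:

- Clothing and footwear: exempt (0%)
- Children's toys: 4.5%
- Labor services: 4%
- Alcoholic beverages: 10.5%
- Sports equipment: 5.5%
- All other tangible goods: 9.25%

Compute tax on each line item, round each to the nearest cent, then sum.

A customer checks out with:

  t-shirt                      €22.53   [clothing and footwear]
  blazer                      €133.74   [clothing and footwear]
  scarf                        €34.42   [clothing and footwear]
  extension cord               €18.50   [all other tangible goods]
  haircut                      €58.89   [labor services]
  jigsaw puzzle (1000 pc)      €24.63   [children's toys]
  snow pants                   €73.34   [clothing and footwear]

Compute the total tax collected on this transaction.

€5.18

T-shirt €22.53: clothing and footwear → 0% → €0.00
Blazer €133.74: clothing and footwear → 0% → €0.00
Scarf €34.42: clothing and footwear → 0% → €0.00
Extension cord €18.50: all other tangible goods → 9.25% → €1.71
Haircut €58.89: labor services → 4% → €2.36
Jigsaw puzzle (1000 pc) €24.63: children's toys → 4.5% → €1.11
Snow pants €73.34: clothing and footwear → 0% → €0.00
Total tax = €1.71 + €2.36 + €1.11 = €5.18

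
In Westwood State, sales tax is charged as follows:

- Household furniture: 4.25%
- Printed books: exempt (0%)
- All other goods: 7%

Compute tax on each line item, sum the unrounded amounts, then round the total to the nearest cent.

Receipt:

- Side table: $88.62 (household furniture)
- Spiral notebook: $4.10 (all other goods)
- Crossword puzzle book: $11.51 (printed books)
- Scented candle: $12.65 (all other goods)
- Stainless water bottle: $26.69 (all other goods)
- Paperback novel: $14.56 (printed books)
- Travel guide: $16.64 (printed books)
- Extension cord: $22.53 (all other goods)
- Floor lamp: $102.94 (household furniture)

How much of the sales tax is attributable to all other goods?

$4.62

Spiral notebook $4.10: all other goods → 7% → $0.287
Scented candle $12.65: all other goods → 7% → $0.8855
Stainless water bottle $26.69: all other goods → 7% → $1.8683
Extension cord $22.53: all other goods → 7% → $1.5771
Tax on all other goods: unrounded sum = $4.6179 → $4.62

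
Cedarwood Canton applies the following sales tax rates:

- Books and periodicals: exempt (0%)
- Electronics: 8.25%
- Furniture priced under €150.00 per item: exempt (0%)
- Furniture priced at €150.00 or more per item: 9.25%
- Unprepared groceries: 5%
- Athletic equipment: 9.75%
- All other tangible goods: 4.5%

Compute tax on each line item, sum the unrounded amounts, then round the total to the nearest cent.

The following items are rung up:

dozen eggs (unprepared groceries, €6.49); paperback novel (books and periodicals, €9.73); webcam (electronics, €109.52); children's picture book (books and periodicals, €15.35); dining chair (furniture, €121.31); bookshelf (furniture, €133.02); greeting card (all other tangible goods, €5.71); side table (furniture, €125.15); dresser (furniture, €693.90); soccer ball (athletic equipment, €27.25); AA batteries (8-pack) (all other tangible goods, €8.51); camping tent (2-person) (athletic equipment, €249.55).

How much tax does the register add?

Dozen eggs €6.49: unprepared groceries → 5% → €0.3245
Paperback novel €9.73: books and periodicals → 0% → €0.00
Webcam €109.52: electronics → 8.25% → €9.0354
Children's picture book €15.35: books and periodicals → 0% → €0.00
Dining chair €121.31: furniture, under €150.00 → 0% → €0.00
Bookshelf €133.02: furniture, under €150.00 → 0% → €0.00
Greeting card €5.71: all other tangible goods → 4.5% → €0.25695
Side table €125.15: furniture, under €150.00 → 0% → €0.00
Dresser €693.90: furniture, €150.00 or more → 9.25% → €64.18575
Soccer ball €27.25: athletic equipment → 9.75% → €2.656875
AA batteries (8-pack) €8.51: all other tangible goods → 4.5% → €0.38295
Camping tent (2-person) €249.55: athletic equipment → 9.75% → €24.331125
Unrounded tax sum = €101.17355 → €101.17

€101.17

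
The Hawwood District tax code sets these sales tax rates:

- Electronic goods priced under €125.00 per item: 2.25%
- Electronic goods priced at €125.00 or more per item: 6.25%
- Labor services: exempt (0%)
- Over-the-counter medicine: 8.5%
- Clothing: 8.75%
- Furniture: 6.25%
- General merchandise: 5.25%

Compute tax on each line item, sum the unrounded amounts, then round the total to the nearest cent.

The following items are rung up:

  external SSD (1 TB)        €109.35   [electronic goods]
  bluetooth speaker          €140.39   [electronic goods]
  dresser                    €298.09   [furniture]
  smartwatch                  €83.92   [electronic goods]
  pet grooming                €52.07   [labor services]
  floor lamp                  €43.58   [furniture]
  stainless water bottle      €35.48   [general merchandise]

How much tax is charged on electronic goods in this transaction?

External SSD (1 TB) €109.35: electronic goods, under €125.00 → 2.25% → €2.460375
Bluetooth speaker €140.39: electronic goods, €125.00 or more → 6.25% → €8.774375
Smartwatch €83.92: electronic goods, under €125.00 → 2.25% → €1.8882
Tax on electronic goods: unrounded sum = €13.12295 → €13.12

€13.12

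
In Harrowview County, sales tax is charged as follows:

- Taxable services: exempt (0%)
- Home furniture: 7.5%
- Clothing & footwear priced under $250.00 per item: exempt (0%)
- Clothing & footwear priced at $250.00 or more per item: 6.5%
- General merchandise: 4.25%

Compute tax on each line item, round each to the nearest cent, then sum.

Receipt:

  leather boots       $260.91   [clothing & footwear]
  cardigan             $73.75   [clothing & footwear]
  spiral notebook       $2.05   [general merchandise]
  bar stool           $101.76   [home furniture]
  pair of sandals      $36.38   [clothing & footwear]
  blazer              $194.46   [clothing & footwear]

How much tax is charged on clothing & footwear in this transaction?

Leather boots $260.91: clothing & footwear, $250.00 or more → 6.5% → $16.96
Cardigan $73.75: clothing & footwear, under $250.00 → 0% → $0.00
Pair of sandals $36.38: clothing & footwear, under $250.00 → 0% → $0.00
Blazer $194.46: clothing & footwear, under $250.00 → 0% → $0.00
Tax on clothing & footwear = $16.96 + $0.00 + $0.00 + $0.00 = $16.96

$16.96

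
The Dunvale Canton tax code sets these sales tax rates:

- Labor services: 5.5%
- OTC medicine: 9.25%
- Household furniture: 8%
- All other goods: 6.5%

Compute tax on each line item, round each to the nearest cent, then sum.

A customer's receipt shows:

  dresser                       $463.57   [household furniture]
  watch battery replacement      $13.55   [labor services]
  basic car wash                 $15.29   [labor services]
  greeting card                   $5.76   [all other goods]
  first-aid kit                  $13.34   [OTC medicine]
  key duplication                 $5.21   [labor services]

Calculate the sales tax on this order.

Dresser $463.57: household furniture → 8% → $37.09
Watch battery replacement $13.55: labor services → 5.5% → $0.75
Basic car wash $15.29: labor services → 5.5% → $0.84
Greeting card $5.76: all other goods → 6.5% → $0.37
First-aid kit $13.34: OTC medicine → 9.25% → $1.23
Key duplication $5.21: labor services → 5.5% → $0.29
Total tax = $37.09 + $0.75 + $0.84 + $0.37 + $1.23 + $0.29 = $40.57

$40.57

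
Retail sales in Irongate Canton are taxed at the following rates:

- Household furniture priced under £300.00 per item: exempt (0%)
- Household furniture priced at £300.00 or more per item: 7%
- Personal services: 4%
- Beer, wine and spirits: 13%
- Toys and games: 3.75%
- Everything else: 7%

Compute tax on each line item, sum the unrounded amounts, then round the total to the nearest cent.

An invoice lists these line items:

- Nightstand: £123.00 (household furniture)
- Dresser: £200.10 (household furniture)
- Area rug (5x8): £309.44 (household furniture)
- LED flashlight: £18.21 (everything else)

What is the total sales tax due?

Nightstand £123.00: household furniture, under £300.00 → 0% → £0.00
Dresser £200.10: household furniture, under £300.00 → 0% → £0.00
Area rug (5x8) £309.44: household furniture, £300.00 or more → 7% → £21.6608
LED flashlight £18.21: everything else → 7% → £1.2747
Unrounded tax sum = £22.9355 → £22.94

£22.94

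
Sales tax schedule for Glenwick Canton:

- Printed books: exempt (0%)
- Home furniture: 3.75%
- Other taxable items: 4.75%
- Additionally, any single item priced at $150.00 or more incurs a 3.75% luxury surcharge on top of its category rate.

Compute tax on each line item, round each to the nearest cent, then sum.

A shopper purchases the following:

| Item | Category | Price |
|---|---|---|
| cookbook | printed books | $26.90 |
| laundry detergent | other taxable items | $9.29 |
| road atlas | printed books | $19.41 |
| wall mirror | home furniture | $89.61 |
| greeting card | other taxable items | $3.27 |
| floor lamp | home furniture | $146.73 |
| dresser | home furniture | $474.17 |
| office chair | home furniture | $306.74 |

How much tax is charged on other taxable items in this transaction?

Laundry detergent $9.29: other taxable items → 4.75% → $0.44
Greeting card $3.27: other taxable items → 4.75% → $0.16
Tax on other taxable items = $0.44 + $0.16 = $0.60

$0.60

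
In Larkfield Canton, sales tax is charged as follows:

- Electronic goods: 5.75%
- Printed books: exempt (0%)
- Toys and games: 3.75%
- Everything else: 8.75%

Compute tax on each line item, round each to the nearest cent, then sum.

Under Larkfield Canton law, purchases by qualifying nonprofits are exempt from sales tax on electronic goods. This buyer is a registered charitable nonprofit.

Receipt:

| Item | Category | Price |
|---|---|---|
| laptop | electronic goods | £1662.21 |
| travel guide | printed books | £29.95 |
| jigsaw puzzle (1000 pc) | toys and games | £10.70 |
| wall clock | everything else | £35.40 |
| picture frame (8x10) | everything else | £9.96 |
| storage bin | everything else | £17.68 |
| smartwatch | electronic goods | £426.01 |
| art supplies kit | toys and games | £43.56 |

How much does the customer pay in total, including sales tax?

£2243.02

Laptop £1662.21: electronic goods, buyer-exempt → 0% → £0.00
Travel guide £29.95: printed books → 0% → £0.00
Jigsaw puzzle (1000 pc) £10.70: toys and games → 3.75% → £0.40
Wall clock £35.40: everything else → 8.75% → £3.10
Picture frame (8x10) £9.96: everything else → 8.75% → £0.87
Storage bin £17.68: everything else → 8.75% → £1.55
Smartwatch £426.01: electronic goods, buyer-exempt → 0% → £0.00
Art supplies kit £43.56: toys and games → 3.75% → £1.63
Subtotal = £2235.47; tax = £7.55; total due = £2243.02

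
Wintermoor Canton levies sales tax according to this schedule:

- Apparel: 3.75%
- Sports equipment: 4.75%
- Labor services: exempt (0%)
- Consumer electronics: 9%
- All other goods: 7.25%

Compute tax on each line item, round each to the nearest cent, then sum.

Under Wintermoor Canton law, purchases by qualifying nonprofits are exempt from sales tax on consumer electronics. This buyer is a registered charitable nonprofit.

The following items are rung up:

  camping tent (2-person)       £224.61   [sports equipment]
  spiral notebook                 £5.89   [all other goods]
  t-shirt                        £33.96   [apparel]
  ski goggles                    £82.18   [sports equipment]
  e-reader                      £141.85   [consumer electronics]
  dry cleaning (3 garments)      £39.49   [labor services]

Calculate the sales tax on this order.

Camping tent (2-person) £224.61: sports equipment → 4.75% → £10.67
Spiral notebook £5.89: all other goods → 7.25% → £0.43
T-shirt £33.96: apparel → 3.75% → £1.27
Ski goggles £82.18: sports equipment → 4.75% → £3.90
E-reader £141.85: consumer electronics, buyer-exempt → 0% → £0.00
Dry cleaning (3 garments) £39.49: labor services → 0% → £0.00
Total tax = £10.67 + £0.43 + £1.27 + £3.90 = £16.27

£16.27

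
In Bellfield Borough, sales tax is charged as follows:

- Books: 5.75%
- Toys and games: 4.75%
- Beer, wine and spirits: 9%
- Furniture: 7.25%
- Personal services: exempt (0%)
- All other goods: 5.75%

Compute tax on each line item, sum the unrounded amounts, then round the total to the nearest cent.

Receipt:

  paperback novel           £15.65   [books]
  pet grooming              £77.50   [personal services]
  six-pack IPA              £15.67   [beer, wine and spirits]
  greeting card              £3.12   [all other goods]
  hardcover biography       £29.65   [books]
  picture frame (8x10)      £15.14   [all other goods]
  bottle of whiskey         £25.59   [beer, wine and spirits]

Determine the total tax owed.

£7.37

Paperback novel £15.65: books → 5.75% → £0.899875
Pet grooming £77.50: personal services → 0% → £0.00
Six-pack IPA £15.67: beer, wine and spirits → 9% → £1.4103
Greeting card £3.12: all other goods → 5.75% → £0.1794
Hardcover biography £29.65: books → 5.75% → £1.704875
Picture frame (8x10) £15.14: all other goods → 5.75% → £0.87055
Bottle of whiskey £25.59: beer, wine and spirits → 9% → £2.3031
Unrounded tax sum = £7.3681 → £7.37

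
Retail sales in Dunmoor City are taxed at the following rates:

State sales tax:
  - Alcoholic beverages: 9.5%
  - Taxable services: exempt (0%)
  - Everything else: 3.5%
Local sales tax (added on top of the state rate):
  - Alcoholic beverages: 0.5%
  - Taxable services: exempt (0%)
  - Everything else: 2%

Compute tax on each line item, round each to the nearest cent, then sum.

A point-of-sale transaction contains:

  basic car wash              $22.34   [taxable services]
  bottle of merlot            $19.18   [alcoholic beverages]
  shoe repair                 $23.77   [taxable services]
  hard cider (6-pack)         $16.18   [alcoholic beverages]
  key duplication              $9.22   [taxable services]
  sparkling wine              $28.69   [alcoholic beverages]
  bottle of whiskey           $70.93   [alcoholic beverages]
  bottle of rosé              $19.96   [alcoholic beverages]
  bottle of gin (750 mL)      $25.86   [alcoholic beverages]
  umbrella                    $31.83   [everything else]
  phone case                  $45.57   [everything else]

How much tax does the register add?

$22.35

Basic car wash $22.34: taxable services → 0% + 0% local = 0% → $0.00
Bottle of merlot $19.18: alcoholic beverages → 9.5% + 0.5% local = 10% → $1.92
Shoe repair $23.77: taxable services → 0% + 0% local = 0% → $0.00
Hard cider (6-pack) $16.18: alcoholic beverages → 9.5% + 0.5% local = 10% → $1.62
Key duplication $9.22: taxable services → 0% + 0% local = 0% → $0.00
Sparkling wine $28.69: alcoholic beverages → 9.5% + 0.5% local = 10% → $2.87
Bottle of whiskey $70.93: alcoholic beverages → 9.5% + 0.5% local = 10% → $7.09
Bottle of rosé $19.96: alcoholic beverages → 9.5% + 0.5% local = 10% → $2.00
Bottle of gin (750 mL) $25.86: alcoholic beverages → 9.5% + 0.5% local = 10% → $2.59
Umbrella $31.83: everything else → 3.5% + 2% local = 5.5% → $1.75
Phone case $45.57: everything else → 3.5% + 2% local = 5.5% → $2.51
Total tax = $1.92 + $1.62 + $2.87 + $7.09 + $2.00 + $2.59 + $1.75 + $2.51 = $22.35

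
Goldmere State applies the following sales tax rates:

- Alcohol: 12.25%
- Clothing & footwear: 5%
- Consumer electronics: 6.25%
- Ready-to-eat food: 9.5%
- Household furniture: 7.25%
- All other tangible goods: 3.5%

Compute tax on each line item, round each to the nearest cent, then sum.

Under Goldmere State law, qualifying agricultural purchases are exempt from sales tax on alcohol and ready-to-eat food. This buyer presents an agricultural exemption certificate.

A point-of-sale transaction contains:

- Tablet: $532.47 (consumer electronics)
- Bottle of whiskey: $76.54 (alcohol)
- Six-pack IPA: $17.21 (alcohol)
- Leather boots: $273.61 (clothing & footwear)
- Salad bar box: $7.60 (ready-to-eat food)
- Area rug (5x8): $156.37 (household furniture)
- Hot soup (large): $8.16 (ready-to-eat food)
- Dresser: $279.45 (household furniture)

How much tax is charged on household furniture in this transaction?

Area rug (5x8) $156.37: household furniture → 7.25% → $11.34
Dresser $279.45: household furniture → 7.25% → $20.26
Tax on household furniture = $11.34 + $20.26 = $31.60

$31.60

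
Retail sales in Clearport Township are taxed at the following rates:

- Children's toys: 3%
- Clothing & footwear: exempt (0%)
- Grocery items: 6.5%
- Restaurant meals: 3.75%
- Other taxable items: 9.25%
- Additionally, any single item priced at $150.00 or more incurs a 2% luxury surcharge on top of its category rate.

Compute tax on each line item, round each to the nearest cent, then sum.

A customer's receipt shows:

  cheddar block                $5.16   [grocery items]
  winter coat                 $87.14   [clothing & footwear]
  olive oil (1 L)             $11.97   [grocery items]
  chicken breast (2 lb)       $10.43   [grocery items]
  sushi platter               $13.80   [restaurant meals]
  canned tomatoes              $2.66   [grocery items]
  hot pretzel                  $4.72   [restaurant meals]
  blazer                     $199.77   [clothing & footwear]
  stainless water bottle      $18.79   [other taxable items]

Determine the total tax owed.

Cheddar block $5.16: grocery items → 6.5% → $0.34
Winter coat $87.14: clothing & footwear → 0% → $0.00
Olive oil (1 L) $11.97: grocery items → 6.5% → $0.78
Chicken breast (2 lb) $10.43: grocery items → 6.5% → $0.68
Sushi platter $13.80: restaurant meals → 3.75% → $0.52
Canned tomatoes $2.66: grocery items → 6.5% → $0.17
Hot pretzel $4.72: restaurant meals → 3.75% → $0.18
Blazer $199.77: clothing & footwear → 0% + 2% surcharge = 2% → $4.00
Stainless water bottle $18.79: other taxable items → 9.25% → $1.74
Total tax = $0.34 + $0.78 + $0.68 + $0.52 + $0.17 + $0.18 + $4.00 + $1.74 = $8.41

$8.41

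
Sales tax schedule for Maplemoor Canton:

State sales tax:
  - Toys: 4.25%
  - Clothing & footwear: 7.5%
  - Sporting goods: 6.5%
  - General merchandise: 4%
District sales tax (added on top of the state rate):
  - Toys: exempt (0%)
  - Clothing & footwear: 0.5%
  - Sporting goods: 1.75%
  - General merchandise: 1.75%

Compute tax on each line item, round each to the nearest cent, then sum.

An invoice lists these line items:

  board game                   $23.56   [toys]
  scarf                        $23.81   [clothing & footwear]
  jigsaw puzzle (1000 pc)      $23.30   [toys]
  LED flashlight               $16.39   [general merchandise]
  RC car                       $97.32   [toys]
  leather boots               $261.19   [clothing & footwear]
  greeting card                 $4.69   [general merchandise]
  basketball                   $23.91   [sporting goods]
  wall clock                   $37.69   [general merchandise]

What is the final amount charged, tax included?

Board game $23.56: toys → 4.25% + 0% district = 4.25% → $1.00
Scarf $23.81: clothing & footwear → 7.5% + 0.5% district = 8% → $1.90
Jigsaw puzzle (1000 pc) $23.30: toys → 4.25% + 0% district = 4.25% → $0.99
LED flashlight $16.39: general merchandise → 4% + 1.75% district = 5.75% → $0.94
RC car $97.32: toys → 4.25% + 0% district = 4.25% → $4.14
Leather boots $261.19: clothing & footwear → 7.5% + 0.5% district = 8% → $20.90
Greeting card $4.69: general merchandise → 4% + 1.75% district = 5.75% → $0.27
Basketball $23.91: sporting goods → 6.5% + 1.75% district = 8.25% → $1.97
Wall clock $37.69: general merchandise → 4% + 1.75% district = 5.75% → $2.17
Subtotal = $511.86; tax = $34.28; total due = $546.14

$546.14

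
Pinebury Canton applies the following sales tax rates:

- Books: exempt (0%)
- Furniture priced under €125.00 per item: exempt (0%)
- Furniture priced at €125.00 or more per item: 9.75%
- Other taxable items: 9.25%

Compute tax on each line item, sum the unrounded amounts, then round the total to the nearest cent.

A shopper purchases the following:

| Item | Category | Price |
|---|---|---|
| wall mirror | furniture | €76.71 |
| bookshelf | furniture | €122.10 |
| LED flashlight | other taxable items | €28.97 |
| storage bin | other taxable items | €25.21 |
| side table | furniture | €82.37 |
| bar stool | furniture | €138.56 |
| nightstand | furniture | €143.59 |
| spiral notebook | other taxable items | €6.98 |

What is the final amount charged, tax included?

Wall mirror €76.71: furniture, under €125.00 → 0% → €0.00
Bookshelf €122.10: furniture, under €125.00 → 0% → €0.00
LED flashlight €28.97: other taxable items → 9.25% → €2.679725
Storage bin €25.21: other taxable items → 9.25% → €2.331925
Side table €82.37: furniture, under €125.00 → 0% → €0.00
Bar stool €138.56: furniture, €125.00 or more → 9.75% → €13.5096
Nightstand €143.59: furniture, €125.00 or more → 9.75% → €14.000025
Spiral notebook €6.98: other taxable items → 9.25% → €0.64565
Subtotal = €624.49; unrounded tax = €33.166925 → €33.17; total due = €657.66

€657.66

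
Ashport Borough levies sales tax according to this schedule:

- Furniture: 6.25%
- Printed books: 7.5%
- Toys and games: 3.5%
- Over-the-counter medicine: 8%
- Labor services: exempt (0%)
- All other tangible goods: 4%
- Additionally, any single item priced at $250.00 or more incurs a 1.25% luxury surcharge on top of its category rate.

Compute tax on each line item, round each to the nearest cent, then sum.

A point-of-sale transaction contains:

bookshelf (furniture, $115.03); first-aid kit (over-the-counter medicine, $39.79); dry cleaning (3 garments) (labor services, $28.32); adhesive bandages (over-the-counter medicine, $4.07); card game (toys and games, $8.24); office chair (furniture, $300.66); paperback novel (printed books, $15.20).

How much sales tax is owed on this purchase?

Bookshelf $115.03: furniture → 6.25% → $7.19
First-aid kit $39.79: over-the-counter medicine → 8% → $3.18
Dry cleaning (3 garments) $28.32: labor services → 0% → $0.00
Adhesive bandages $4.07: over-the-counter medicine → 8% → $0.33
Card game $8.24: toys and games → 3.5% → $0.29
Office chair $300.66: furniture → 6.25% + 1.25% surcharge = 7.5% → $22.55
Paperback novel $15.20: printed books → 7.5% → $1.14
Total tax = $7.19 + $3.18 + $0.33 + $0.29 + $22.55 + $1.14 = $34.68

$34.68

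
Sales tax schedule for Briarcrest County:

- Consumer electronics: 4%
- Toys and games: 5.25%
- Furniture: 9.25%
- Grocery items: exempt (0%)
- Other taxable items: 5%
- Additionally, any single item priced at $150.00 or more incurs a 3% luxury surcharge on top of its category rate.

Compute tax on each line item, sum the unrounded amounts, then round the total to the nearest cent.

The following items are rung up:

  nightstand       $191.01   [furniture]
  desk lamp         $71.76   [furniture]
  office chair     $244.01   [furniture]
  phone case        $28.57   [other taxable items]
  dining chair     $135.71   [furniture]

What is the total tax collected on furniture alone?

$72.48

Nightstand $191.01: furniture → 9.25% + 3% surcharge = 12.25% → $23.398725
Desk lamp $71.76: furniture → 9.25% → $6.6378
Office chair $244.01: furniture → 9.25% + 3% surcharge = 12.25% → $29.891225
Dining chair $135.71: furniture → 9.25% → $12.553175
Tax on furniture: unrounded sum = $72.480925 → $72.48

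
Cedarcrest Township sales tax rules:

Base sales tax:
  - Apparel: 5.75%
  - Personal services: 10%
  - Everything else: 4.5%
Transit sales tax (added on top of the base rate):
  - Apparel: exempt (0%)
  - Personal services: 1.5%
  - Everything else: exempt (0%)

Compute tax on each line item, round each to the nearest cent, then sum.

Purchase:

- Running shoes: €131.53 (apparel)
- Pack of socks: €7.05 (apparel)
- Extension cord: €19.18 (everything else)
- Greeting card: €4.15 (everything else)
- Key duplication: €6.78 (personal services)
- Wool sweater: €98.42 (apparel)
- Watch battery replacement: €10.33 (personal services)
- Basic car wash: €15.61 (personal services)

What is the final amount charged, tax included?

€311.50

Running shoes €131.53: apparel → 5.75% + 0% transit = 5.75% → €7.56
Pack of socks €7.05: apparel → 5.75% + 0% transit = 5.75% → €0.41
Extension cord €19.18: everything else → 4.5% + 0% transit = 4.5% → €0.86
Greeting card €4.15: everything else → 4.5% + 0% transit = 4.5% → €0.19
Key duplication €6.78: personal services → 10% + 1.5% transit = 11.5% → €0.78
Wool sweater €98.42: apparel → 5.75% + 0% transit = 5.75% → €5.66
Watch battery replacement €10.33: personal services → 10% + 1.5% transit = 11.5% → €1.19
Basic car wash €15.61: personal services → 10% + 1.5% transit = 11.5% → €1.80
Subtotal = €293.05; tax = €18.45; total due = €311.50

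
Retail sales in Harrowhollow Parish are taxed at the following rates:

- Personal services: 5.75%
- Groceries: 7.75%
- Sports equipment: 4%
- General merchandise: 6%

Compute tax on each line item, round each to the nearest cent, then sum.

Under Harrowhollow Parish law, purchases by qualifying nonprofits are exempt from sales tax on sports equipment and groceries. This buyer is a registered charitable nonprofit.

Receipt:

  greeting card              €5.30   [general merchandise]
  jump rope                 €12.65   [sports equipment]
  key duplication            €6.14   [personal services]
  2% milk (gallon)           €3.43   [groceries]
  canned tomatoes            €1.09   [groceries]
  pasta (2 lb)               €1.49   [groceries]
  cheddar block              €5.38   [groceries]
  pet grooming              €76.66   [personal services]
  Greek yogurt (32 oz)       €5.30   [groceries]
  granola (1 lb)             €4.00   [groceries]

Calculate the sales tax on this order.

€5.08

Greeting card €5.30: general merchandise → 6% → €0.32
Jump rope €12.65: sports equipment, buyer-exempt → 0% → €0.00
Key duplication €6.14: personal services → 5.75% → €0.35
2% milk (gallon) €3.43: groceries, buyer-exempt → 0% → €0.00
Canned tomatoes €1.09: groceries, buyer-exempt → 0% → €0.00
Pasta (2 lb) €1.49: groceries, buyer-exempt → 0% → €0.00
Cheddar block €5.38: groceries, buyer-exempt → 0% → €0.00
Pet grooming €76.66: personal services → 5.75% → €4.41
Greek yogurt (32 oz) €5.30: groceries, buyer-exempt → 0% → €0.00
Granola (1 lb) €4.00: groceries, buyer-exempt → 0% → €0.00
Total tax = €0.32 + €0.35 + €4.41 = €5.08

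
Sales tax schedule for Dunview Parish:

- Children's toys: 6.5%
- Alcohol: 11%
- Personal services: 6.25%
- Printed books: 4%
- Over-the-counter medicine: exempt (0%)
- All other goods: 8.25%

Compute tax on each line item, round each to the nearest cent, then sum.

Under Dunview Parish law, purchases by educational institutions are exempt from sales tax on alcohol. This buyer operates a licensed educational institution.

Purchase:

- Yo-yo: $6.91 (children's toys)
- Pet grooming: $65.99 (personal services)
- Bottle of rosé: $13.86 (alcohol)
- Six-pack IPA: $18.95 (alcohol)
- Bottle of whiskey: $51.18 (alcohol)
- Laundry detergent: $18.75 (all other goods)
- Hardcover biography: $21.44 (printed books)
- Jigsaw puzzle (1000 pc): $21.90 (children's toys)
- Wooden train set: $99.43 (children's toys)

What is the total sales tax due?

Yo-yo $6.91: children's toys → 6.5% → $0.45
Pet grooming $65.99: personal services → 6.25% → $4.12
Bottle of rosé $13.86: alcohol, buyer-exempt → 0% → $0.00
Six-pack IPA $18.95: alcohol, buyer-exempt → 0% → $0.00
Bottle of whiskey $51.18: alcohol, buyer-exempt → 0% → $0.00
Laundry detergent $18.75: all other goods → 8.25% → $1.55
Hardcover biography $21.44: printed books → 4% → $0.86
Jigsaw puzzle (1000 pc) $21.90: children's toys → 6.5% → $1.42
Wooden train set $99.43: children's toys → 6.5% → $6.46
Total tax = $0.45 + $4.12 + $1.55 + $0.86 + $1.42 + $6.46 = $14.86

$14.86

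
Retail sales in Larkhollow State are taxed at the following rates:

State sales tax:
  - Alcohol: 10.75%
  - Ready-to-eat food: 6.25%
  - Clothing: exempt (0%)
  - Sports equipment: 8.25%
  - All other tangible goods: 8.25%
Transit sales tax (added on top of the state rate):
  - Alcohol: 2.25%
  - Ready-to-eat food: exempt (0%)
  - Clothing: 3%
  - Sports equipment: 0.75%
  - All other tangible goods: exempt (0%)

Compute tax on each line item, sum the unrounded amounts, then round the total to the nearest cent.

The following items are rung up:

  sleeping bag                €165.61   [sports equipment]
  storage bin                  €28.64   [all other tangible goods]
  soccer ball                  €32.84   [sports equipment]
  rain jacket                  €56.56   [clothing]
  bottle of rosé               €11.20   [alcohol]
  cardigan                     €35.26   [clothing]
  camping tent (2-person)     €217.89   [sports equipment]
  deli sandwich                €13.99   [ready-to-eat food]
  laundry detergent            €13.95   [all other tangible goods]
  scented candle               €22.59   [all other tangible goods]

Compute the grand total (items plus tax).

€646.46

Sleeping bag €165.61: sports equipment → 8.25% + 0.75% transit = 9% → €14.9049
Storage bin €28.64: all other tangible goods → 8.25% + 0% transit = 8.25% → €2.3628
Soccer ball €32.84: sports equipment → 8.25% + 0.75% transit = 9% → €2.9556
Rain jacket €56.56: clothing → 0% + 3% transit = 3% → €1.6968
Bottle of rosé €11.20: alcohol → 10.75% + 2.25% transit = 13% → €1.456
Cardigan €35.26: clothing → 0% + 3% transit = 3% → €1.0578
Camping tent (2-person) €217.89: sports equipment → 8.25% + 0.75% transit = 9% → €19.6101
Deli sandwich €13.99: ready-to-eat food → 6.25% + 0% transit = 6.25% → €0.874375
Laundry detergent €13.95: all other tangible goods → 8.25% + 0% transit = 8.25% → €1.150875
Scented candle €22.59: all other tangible goods → 8.25% + 0% transit = 8.25% → €1.863675
Subtotal = €598.53; unrounded tax = €47.932925 → €47.93; total due = €646.46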